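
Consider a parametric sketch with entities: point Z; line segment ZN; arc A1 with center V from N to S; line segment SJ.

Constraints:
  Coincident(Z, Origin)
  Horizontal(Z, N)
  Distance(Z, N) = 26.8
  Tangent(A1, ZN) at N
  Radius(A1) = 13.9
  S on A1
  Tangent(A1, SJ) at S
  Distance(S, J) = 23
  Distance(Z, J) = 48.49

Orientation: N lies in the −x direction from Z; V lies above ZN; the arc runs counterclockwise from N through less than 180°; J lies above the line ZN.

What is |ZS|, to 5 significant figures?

25.542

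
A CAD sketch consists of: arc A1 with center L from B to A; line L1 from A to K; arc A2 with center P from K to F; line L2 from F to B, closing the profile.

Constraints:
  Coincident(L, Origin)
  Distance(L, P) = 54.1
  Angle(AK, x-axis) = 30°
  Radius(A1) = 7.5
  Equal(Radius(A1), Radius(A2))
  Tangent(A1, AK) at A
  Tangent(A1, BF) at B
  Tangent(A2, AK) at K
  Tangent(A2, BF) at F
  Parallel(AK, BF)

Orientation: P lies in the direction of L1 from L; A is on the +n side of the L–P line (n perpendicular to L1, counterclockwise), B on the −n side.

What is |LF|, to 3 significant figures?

54.6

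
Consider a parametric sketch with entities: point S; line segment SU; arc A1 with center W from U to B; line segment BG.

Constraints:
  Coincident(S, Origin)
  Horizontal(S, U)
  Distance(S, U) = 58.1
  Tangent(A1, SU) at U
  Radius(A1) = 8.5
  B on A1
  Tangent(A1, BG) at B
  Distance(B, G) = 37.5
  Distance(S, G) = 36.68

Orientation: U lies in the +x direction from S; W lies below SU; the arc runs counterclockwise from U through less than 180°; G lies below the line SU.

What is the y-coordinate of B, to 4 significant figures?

-2.181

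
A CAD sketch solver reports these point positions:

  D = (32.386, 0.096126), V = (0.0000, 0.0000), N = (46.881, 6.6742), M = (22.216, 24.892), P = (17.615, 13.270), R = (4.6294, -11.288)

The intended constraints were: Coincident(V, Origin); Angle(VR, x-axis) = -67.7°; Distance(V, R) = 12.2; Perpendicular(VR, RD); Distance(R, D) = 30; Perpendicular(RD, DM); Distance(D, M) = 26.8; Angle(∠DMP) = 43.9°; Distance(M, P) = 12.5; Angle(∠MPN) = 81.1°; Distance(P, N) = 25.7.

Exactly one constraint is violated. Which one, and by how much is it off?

Distance(P, N) = 25.7 — off by 4.30.

V = (0.00, 0.00) ✓; VR at -67.70° ✓; |VR| = 12.20 ✓; ∠(VR, RD) = 90.00° ✓; |RD| = 30.00 ✓; ∠(RD, DM) = 90.00° ✓; |DM| = 26.80 ✓; ∠DMP = 43.90° ✓; |MP| = 12.50 ✓; ∠MPN = 81.10° ✓; |PN| = 30.00 ✗.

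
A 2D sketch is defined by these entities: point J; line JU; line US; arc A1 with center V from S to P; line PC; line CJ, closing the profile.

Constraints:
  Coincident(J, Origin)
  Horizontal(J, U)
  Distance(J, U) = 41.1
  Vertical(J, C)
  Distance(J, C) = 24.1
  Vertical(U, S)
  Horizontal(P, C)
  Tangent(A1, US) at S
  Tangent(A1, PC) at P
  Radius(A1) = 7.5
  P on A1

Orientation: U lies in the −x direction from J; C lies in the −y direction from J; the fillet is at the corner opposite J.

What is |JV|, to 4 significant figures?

37.48

J is at the origin; J and U share the same y with |JU| = 41.1 and U on the −x side, so U = (-41.10, 0.000). JC is vertical with |JC| = 24.1 and C on the −y side, so C = (0.000, -24.10). The virtual corner opposite J is at (-41.10, -24.10). A1 meets US tangentially, so VS is at right angles to US and A1 meets PC tangentially, so VP is at right angles to PC, with radius 7.5, so the center V sits 7.5 in from both sides at V = (-33.60, -16.60). Then |JV| = |V − J| = 37.48.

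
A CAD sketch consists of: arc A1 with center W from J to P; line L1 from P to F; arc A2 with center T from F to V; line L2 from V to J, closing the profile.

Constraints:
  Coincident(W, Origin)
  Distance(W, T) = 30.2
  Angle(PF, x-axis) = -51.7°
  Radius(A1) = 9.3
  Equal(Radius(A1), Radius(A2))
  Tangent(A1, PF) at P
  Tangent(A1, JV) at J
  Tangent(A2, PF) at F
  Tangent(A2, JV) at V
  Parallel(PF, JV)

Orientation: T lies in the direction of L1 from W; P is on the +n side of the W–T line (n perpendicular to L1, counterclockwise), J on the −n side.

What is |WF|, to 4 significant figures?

31.60

Tangency of A1 to both parallel lines with radius 9.3 puts P and J at W ± 9.3·n: P = (7.298, 5.764), J = (-7.298, -5.764). Equal radii place F and V the same way about T: F = T + 9.3·n = (26.02, -17.94), V = T − 9.3·n = (11.42, -29.46). Then |WF| = |F − W| = 31.60.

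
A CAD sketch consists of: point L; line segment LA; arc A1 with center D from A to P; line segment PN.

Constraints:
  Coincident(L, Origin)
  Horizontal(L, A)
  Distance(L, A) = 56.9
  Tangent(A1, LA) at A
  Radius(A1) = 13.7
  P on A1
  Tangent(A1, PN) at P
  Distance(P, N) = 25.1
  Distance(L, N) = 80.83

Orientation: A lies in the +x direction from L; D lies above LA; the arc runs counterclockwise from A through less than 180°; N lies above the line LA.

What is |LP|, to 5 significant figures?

71.869

Checks: |DP| = 13.70 ✓; ∠(DP, PN) = 90.00° ✓; |PN| = 25.10 ✓; |LN| = 80.83 ✓.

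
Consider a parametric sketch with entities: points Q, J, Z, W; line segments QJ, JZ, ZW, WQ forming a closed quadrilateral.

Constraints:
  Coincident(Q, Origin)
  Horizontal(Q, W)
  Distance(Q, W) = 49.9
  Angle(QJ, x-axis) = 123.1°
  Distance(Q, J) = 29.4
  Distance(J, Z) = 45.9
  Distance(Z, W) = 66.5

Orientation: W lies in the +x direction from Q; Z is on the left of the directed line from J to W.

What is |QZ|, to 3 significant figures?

59.6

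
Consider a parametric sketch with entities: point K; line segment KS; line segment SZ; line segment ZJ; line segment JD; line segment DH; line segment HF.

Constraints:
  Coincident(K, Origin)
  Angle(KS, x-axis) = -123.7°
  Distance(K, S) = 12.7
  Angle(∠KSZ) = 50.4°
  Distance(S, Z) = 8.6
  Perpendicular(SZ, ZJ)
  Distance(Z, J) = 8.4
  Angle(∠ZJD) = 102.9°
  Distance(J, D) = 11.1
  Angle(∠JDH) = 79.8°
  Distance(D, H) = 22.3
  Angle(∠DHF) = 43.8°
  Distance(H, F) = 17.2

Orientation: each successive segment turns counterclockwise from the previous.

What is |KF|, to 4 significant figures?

9.409

K is at the origin; KS runs at -123.7° with length 12.7, so S = (-7.047, -10.57). ∠KSZ = 50.4° gives SZ at 5.900° from the x-axis; with |SZ| = 8.6, Z = (1.508, -9.682). SZ ⟂ ZJ, so ZJ runs at 95.90°; with |ZJ| = 8.4, J = (0.6445, -1.326). ∠ZJD = 102.9° gives JD at 173.0° from the x-axis; with |JD| = 11.1, D = (-10.37, 0.02645). ∠JDH = 79.8° gives DH at -86.80° from the x-axis; with |DH| = 22.3, H = (-9.128, -22.24). ∠DHF = 43.8° gives HF at 49.40° from the x-axis; with |HF| = 17.2, F = (2.065, -9.179). Then |KF| = |F − K| = 9.409.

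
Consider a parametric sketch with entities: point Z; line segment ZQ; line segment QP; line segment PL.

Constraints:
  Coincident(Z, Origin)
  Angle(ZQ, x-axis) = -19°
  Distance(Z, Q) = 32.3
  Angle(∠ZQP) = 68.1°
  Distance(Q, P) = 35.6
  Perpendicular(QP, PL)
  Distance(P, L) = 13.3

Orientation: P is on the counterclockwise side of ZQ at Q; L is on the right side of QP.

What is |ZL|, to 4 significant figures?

49.26

∠ZQP = 68.1°, so QP runs at -19.0° + (180° − 68.1°) = 92.90° from the x-axis; with |QP| = 35.6, P = Q + 35.6·(cos 92.90°, sin 92.90°) = (28.74, 25.04). The perpendicularity gives PL at right angles to QP; with |PL| = 13.3 on the right of QP, L = P + 13.3·(0.9987, 0.05059) = (42.02, 25.71). Then |ZL| = |L − Z| = 49.26.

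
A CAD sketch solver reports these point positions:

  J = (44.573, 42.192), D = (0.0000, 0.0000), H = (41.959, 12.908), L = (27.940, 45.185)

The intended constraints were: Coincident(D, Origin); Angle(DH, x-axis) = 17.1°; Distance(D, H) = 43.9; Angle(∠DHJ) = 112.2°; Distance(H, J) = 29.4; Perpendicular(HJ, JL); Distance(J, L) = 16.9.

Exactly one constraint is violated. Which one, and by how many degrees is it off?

Perpendicular(HJ, JL) — off by 5.10°.

D = (0.00, 0.00) ✓; DH at 17.10° ✓; |DH| = 43.90 ✓; ∠DHJ = 112.2° ✓; |HJ| = 29.40 ✓; ∠(HJ, JL) = 84.90° ✗; |JL| = 16.90 ✓.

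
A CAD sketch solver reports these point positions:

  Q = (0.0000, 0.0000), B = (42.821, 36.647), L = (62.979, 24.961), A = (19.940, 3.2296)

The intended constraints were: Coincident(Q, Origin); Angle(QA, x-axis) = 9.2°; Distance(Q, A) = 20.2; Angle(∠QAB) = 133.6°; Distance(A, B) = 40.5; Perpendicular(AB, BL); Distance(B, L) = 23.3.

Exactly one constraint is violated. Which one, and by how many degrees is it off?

Perpendicular(AB, BL) — off by 4.30°.

Q = (0.00, 0.00) ✓; QA at 9.200° ✓; |QA| = 20.20 ✓; ∠QAB = 133.6° ✓; |AB| = 40.50 ✓; ∠(AB, BL) = 85.70° ✗; |BL| = 23.30 ✓.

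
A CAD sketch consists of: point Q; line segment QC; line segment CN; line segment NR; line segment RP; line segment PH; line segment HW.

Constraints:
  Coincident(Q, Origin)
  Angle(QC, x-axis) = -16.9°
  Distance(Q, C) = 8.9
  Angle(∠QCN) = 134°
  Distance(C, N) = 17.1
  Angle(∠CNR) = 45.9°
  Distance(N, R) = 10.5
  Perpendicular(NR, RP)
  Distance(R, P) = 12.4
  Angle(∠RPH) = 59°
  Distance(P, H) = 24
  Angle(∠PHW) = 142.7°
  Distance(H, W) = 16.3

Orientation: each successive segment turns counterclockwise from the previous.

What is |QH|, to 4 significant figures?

33.20

Q is at the origin; QC runs at -16.9° with length 8.9, so C = (8.516, -2.587). ∠QCN = 134.0° gives CN at 29.10° from the x-axis; with |CN| = 17.1, N = (23.46, 5.729). ∠CNR = 45.9° gives NR at 163.2° from the x-axis; with |NR| = 10.5, R = (13.41, 8.764). NR ⟂ RP, so RP runs at -106.8°; with |RP| = 12.4, P = (9.821, -3.107). ∠RPH = 59.0° gives PH at 14.20° from the x-axis; with |PH| = 24.0, H = (33.09, 2.781). Then |QH| = |H − Q| = 33.20.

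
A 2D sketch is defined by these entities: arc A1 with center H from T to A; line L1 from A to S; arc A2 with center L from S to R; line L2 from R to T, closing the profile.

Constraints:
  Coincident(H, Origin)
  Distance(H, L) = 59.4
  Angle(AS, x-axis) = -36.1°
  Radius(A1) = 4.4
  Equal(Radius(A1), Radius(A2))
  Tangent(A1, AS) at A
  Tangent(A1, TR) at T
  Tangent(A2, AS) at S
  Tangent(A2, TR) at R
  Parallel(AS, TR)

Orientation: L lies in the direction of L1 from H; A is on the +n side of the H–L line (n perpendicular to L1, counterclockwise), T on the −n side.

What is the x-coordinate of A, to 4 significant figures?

2.592

H is at the origin and L lies 59.4 along u from H, so L = 59.4·u = (47.99, -35.00). Tangency of A1 to both parallel lines with radius 4.4 puts A and T at H ± 4.4·n: A = (2.592, 3.555), T = (-2.592, -3.555). So A.x = 2.592.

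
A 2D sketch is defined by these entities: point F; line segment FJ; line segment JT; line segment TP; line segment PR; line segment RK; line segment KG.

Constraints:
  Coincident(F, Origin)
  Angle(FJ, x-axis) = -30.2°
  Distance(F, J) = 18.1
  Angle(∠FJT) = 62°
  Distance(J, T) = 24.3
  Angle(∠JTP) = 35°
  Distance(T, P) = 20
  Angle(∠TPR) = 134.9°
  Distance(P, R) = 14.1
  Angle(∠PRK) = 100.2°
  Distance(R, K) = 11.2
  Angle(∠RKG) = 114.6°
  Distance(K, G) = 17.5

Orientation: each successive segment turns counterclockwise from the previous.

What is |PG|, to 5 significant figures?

21.080

∠PRK = 100.2° gives RK at -2.3000° from the x-axis; with |RK| = 11.2, K = (17.613, -15.169). ∠RKG = 114.6° gives KG at 63.100° from the x-axis; with |KG| = 17.5, G = (25.531, 0.43763). Then |PG| = |G − P| = 21.080.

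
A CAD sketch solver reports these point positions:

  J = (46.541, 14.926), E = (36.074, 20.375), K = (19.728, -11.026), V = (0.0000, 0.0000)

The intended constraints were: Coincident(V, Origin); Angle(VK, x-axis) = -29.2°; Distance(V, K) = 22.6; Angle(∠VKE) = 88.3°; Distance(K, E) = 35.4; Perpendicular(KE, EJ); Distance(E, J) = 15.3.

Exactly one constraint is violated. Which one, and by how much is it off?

Distance(E, J) = 15.3 — off by 3.50.

V = (0.00, 0.00) ✓; VK at -29.20° ✓; |VK| = 22.60 ✓; ∠VKE = 88.30° ✓; |KE| = 35.40 ✓; ∠(KE, EJ) = 90.00° ✓; |EJ| = 11.80 ✗.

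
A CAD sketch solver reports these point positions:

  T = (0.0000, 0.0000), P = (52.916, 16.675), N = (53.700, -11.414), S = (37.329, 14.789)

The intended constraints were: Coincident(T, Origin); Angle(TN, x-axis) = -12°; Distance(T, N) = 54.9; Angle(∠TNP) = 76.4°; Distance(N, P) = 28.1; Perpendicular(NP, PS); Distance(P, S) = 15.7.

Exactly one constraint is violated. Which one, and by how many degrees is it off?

Perpendicular(NP, PS) — off by 5.30°.

T = (0.00, 0.00) ✓; TN at -12.00° ✓; |TN| = 54.90 ✓; ∠TNP = 76.40° ✓; |NP| = 28.10 ✓; ∠(NP, PS) = 95.30° ✗; |PS| = 15.70 ✓.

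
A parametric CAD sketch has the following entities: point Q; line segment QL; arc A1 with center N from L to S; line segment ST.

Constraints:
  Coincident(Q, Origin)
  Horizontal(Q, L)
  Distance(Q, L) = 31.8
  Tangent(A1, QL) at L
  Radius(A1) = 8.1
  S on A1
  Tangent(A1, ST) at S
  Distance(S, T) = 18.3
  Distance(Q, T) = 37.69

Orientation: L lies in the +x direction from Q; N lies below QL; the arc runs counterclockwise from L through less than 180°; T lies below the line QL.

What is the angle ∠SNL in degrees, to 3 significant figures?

97.1°

Checks: ∠(NL, LQ) = 90.00° ✓; |NS| = 8.100 ✓; ∠(NS, ST) = 90.00° ✓; |ST| = 18.30 ✓; |QT| = 37.69 ✓.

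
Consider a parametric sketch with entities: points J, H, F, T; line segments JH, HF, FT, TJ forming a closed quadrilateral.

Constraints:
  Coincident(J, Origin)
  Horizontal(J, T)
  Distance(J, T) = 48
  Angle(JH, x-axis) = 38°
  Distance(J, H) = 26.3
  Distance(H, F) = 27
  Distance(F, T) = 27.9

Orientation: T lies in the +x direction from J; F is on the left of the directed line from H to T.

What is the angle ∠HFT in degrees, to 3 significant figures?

70.6°

Checks: |HF| = 27.00 ✓; |FT| = 27.90 ✓.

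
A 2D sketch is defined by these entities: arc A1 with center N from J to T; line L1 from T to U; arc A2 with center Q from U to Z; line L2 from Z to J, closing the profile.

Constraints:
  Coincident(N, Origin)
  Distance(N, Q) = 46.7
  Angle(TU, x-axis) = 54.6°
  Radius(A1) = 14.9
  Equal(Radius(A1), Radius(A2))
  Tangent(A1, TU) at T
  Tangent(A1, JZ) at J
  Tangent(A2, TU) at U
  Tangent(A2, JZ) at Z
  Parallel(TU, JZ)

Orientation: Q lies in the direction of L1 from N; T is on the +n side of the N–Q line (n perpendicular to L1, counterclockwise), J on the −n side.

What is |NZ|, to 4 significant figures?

49.02

The slot axis is L1's direction at 54.6°, so u = (cos 54.6°, sin 54.6°) = (0.5793, 0.8151) and n = (−sin 54.6°, cos 54.6°) = (-0.8151, 0.5793). N is at the origin and Q lies 46.7 along u from N, so Q = 46.7·u = (27.05, 38.07). Tangency of A1 to both parallel lines with radius 14.9 puts T and J at N ± 14.9·n: T = (-12.15, 8.631), J = (12.15, -8.631). Equal radii place U and Z the same way about Q: U = Q + 14.9·n = (14.91, 46.70), Z = Q − 14.9·n = (39.20, 29.44). Then |NZ| = |Z − N| = 49.02.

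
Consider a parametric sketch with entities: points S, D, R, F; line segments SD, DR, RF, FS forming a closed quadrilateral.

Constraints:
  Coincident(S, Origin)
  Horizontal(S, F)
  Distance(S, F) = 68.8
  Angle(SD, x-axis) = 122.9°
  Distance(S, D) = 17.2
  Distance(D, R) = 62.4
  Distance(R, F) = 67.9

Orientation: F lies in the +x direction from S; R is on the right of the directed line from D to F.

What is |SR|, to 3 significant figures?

45.5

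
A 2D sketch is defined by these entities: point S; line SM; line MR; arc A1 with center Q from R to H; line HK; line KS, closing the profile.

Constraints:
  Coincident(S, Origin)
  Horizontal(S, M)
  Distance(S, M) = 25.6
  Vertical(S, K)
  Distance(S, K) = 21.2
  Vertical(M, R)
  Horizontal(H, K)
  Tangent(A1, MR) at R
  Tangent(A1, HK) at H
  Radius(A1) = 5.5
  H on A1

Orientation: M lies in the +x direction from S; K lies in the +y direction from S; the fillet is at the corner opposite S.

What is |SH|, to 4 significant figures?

29.21

The virtual corner opposite S is at (25.60, 21.20). Tangency of A1 to MR means the radius QR is perpendicular to MR and A1 meets HK tangentially, so QH is at right angles to HK, with radius 5.5, so the center Q sits 5.5 in from both sides at Q = (20.10, 15.70). That places the tangent points at R = (25.60, 15.70) on MR and H = (20.10, 21.20) on HK. Then |SH| = |H − S| = 29.21.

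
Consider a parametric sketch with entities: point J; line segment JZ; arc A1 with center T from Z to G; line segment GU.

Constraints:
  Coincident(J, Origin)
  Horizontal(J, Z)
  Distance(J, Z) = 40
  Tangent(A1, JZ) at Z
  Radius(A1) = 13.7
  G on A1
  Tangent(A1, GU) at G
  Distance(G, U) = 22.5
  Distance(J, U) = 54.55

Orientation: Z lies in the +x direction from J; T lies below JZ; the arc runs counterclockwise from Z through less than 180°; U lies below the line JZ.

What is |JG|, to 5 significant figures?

33.825

Checks: |TG| = 13.70 ✓; ∠(TG, GU) = 90.00° ✓; |GU| = 22.50 ✓; |JU| = 54.55 ✓.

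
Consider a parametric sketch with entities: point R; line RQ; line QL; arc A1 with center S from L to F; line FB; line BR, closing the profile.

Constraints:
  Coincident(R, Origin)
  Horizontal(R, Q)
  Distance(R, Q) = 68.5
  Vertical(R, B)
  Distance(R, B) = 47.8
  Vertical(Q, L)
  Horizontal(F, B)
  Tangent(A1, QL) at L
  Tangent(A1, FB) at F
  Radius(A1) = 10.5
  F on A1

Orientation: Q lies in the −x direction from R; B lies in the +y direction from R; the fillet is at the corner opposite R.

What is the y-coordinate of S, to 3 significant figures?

37.3

R is at the origin; R and Q share the same y with |RQ| = 68.5 and Q on the −x side, so Q = (-68.5, 0.00). R and B share the same x with |RB| = 47.8 and B on the +y side, so B = (0.00, 47.8). The virtual corner opposite R is at (-68.5, 47.8). Tangency of A1 to QL means the radius SL is perpendicular to QL and the tangent condition forces SF to be normal to FB, with radius 10.5, so the center S sits 10.5 in from both sides at S = (-58.0, 37.3). So S.y = 37.3.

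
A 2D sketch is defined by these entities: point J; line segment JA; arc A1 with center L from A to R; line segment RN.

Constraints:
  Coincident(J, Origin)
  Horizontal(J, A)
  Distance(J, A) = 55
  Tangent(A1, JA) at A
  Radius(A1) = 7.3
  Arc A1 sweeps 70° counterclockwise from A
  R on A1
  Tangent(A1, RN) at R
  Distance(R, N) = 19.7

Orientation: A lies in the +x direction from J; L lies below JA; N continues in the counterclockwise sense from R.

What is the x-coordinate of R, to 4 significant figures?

48.14

J is at the origin; JA is horizontal with |JA| = 55.0 and A on the +x side, so A = (55.00, 0.000). A1 meets JA tangentially, so LA is at right angles to JA, so L = A + (0, -7.3) = (55.00, -7.300). On A1, A sits at bearing 90° from L; a 70° counterclockwise sweep puts R at bearing 160°, so R = L + 7.3·(cos 160°, sin 160°) = (48.14, -4.803). So R.x = 48.14.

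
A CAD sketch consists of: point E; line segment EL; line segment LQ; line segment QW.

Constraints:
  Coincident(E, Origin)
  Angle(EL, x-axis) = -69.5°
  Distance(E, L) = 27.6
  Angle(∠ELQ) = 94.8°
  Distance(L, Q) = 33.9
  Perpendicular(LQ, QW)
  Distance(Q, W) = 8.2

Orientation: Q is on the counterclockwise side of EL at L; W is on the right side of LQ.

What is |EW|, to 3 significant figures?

50.9

E is at the origin; EL runs at -69.5° with length 27.6, so L = 27.6·(cos -69.5°, sin -69.5°) = (9.67, -25.9). ∠ELQ = 94.8°, so LQ runs at -69.5° + (180° − 94.8°) = 15.7° from the x-axis; with |LQ| = 33.9, Q = L + 33.9·(cos 15.7°, sin 15.7°) = (42.3, -16.7). The perpendicularity gives QW at right angles to LQ; with |QW| = 8.2 on the right of LQ, W = Q + 8.2·(0.271, -0.963) = (44.5, -24.6). Then |EW| = |W − E| = 50.9.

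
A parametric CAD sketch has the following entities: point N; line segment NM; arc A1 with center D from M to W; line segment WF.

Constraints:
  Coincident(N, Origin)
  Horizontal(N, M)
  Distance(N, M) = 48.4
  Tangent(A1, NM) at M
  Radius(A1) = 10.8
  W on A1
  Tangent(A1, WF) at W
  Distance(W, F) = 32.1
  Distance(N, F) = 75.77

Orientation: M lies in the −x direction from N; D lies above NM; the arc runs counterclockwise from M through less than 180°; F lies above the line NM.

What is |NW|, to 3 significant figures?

44.8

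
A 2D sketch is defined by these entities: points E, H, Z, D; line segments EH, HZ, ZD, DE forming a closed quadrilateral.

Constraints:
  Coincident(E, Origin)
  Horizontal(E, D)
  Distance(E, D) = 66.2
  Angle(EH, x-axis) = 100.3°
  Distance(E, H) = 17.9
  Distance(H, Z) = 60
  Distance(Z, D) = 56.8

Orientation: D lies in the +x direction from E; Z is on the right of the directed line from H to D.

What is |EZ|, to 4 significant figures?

42.99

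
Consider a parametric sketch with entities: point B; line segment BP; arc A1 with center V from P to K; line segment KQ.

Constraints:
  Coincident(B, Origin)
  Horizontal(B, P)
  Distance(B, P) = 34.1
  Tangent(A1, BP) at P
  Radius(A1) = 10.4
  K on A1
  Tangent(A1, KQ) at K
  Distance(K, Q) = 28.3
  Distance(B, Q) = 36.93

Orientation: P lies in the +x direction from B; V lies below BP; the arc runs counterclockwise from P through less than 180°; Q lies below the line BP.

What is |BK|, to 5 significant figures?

25.261

B is at the origin; B and P share the same y with |BP| = 34.1 and P on the +x side, so P = (34.100, 0.0000). The tangent condition forces VP to be normal to BP, so V = P + (0, -10.4) = (34.100, -10.400). Since VK ⟂ KQ (tangency), |VQ| = √(10.4² + 28.3²) = 30.150 regardless of where K sits on A1. So Q lies on both circle(B, 36.93) and circle(V, 30.150); the below-BP intersection is Q = (15.014, -33.740). K is the foot of the tangent from Q: K = (24.272, -6.9976).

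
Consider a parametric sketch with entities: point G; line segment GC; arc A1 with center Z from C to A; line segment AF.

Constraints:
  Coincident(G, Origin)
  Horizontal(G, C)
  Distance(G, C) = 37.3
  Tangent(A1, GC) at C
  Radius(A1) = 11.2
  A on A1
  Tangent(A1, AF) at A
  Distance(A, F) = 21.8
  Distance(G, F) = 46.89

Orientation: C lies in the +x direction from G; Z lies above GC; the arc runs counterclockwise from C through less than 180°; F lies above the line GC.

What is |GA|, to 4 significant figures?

49.34

Checks: ∠(ZC, CG) = 90.00° ✓; |ZC| = 11.20 ✓; |ZA| = 11.20 ✓; ∠(ZA, AF) = 90.00° ✓; |AF| = 21.80 ✓; |GF| = 46.89 ✓.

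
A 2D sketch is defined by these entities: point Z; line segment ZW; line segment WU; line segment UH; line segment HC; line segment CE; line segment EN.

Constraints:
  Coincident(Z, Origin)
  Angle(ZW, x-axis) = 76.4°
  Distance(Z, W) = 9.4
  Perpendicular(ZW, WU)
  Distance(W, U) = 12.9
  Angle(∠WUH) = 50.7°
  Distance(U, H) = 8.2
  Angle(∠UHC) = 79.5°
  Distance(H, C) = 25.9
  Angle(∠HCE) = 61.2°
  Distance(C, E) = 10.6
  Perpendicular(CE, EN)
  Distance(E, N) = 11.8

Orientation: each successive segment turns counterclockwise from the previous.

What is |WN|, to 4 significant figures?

5.431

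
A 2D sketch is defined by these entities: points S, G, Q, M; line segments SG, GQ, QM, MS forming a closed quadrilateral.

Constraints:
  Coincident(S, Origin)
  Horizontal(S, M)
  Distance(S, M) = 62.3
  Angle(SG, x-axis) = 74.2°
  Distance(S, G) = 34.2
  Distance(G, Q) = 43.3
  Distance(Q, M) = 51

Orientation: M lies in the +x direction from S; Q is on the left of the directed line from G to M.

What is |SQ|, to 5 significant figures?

69.798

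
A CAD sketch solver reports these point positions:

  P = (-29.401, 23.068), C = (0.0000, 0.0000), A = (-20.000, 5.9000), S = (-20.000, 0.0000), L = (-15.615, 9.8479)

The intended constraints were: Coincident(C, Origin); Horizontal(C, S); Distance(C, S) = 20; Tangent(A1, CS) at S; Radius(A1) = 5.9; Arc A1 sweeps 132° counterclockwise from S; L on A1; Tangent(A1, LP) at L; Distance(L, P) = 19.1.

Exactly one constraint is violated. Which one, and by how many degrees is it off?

Tangent(A1, LP) at L — off by 4.20°.

C = (0.00, 0.00) ✓; C.y = 0.00, S.y = 0.00 ✓; |CS| = 20.00 ✓; ∠(AS, SC) = 90.00° ✓; |AS| = 5.900 ✓; bearing(A→L) − bearing(A→S) = 132.0° ✓; |AL| = 5.900 ✓; ∠(AL, LP) = 85.80° ✗; |LP| = 19.10 ✓.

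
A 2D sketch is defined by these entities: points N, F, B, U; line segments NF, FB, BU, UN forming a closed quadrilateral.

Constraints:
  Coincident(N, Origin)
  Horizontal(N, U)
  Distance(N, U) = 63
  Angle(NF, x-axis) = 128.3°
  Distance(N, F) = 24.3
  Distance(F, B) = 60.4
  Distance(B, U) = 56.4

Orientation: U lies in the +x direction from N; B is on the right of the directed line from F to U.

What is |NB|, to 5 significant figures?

36.362

Checks: |FB| = 60.40 ✓; |BU| = 56.40 ✓.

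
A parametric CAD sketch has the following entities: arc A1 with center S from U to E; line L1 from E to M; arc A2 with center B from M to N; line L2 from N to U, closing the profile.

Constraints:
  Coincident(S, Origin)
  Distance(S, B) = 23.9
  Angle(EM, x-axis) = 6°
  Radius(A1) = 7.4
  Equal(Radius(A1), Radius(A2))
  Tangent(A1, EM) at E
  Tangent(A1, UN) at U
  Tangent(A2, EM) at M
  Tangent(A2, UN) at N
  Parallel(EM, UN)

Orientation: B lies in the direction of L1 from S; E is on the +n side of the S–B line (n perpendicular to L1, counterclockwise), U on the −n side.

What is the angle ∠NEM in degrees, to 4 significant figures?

31.77°

The slot axis is L1's direction at 6.0°, so u = (cos 6.0°, sin 6.0°) = (0.9945, 0.1045) and n = (−sin 6.0°, cos 6.0°) = (-0.1045, 0.9945). S is at the origin and B lies 23.9 along u from S, so B = 23.9·u = (23.77, 2.498). Tangency of A1 to both parallel lines with radius 7.4 puts E and U at S ± 7.4·n: E = (-0.7735, 7.359), U = (0.7735, -7.359). Equal radii place M and N the same way about B: M = B + 7.4·n = (23.00, 9.858), N = B − 7.4·n = (24.54, -4.861). Then cos ∠NEM = EN·EM / (|EN||EM|), giving 31.77°.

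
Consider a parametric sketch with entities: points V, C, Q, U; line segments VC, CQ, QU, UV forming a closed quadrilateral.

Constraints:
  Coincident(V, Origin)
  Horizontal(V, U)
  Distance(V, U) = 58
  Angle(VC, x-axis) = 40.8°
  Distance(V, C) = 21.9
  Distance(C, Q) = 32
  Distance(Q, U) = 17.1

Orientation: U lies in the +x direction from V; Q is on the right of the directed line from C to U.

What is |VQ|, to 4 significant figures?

42.13

Checks: |CQ| = 32.00 ✓; |QU| = 17.10 ✓.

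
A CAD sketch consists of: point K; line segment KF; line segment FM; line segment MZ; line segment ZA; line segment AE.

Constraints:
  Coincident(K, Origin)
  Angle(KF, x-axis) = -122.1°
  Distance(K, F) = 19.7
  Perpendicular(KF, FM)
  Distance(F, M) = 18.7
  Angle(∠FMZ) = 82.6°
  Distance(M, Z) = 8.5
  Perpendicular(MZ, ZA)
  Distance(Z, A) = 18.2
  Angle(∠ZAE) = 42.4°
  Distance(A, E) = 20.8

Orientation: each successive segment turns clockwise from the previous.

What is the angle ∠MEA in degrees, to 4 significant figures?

74.80°

K is at the origin; KF runs at -122.1° with length 19.7, so F = (-10.47, -16.69). KF is perpendicular to FM, so FM runs at 147.9°; with |FM| = 18.7, M = (-26.31, -6.751). ∠FMZ = 82.6° gives MZ at 50.50° from the x-axis; with |MZ| = 8.5, Z = (-20.90, -0.1923). MZ is perpendicular to ZA, so ZA runs at -39.50°; with |ZA| = 18.2, A = (-6.859, -11.77). ∠ZAE = 42.4° gives AE at -177.1° from the x-axis; with |AE| = 20.8, E = (-27.63, -12.82). Then cos ∠MEA = EM·EA / (|EM||EA|), giving 74.80°.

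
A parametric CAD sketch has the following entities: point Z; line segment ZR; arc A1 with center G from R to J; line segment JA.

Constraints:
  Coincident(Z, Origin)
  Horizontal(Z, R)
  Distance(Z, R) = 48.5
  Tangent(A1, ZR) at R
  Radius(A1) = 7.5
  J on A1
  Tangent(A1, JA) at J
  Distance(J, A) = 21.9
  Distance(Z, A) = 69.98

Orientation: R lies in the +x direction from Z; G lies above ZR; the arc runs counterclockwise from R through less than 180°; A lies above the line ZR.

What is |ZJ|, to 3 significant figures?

55.0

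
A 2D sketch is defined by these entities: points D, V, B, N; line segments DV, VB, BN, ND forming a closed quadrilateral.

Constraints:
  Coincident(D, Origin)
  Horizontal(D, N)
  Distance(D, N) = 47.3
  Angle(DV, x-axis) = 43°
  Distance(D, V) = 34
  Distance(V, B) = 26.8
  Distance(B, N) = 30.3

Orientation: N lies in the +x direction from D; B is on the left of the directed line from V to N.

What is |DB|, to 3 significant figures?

59.0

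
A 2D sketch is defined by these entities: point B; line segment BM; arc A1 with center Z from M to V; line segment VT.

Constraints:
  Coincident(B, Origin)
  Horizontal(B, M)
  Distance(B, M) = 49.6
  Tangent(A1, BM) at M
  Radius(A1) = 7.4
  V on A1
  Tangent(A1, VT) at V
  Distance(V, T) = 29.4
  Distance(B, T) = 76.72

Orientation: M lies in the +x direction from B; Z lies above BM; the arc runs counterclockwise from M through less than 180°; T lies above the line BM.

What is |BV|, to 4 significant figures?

56.05

Checks: ∠(ZM, MB) = 90.00° ✓; |ZV| = 7.400 ✓; ∠(ZV, VT) = 90.00° ✓; |VT| = 29.40 ✓; |BT| = 76.72 ✓.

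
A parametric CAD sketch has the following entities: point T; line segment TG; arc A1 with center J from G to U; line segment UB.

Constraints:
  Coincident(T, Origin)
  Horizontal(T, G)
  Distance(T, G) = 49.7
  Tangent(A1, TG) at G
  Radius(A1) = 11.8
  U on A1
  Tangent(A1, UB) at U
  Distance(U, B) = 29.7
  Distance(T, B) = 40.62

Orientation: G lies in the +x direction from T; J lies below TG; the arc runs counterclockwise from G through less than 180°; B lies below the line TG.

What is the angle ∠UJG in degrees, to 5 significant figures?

60.965°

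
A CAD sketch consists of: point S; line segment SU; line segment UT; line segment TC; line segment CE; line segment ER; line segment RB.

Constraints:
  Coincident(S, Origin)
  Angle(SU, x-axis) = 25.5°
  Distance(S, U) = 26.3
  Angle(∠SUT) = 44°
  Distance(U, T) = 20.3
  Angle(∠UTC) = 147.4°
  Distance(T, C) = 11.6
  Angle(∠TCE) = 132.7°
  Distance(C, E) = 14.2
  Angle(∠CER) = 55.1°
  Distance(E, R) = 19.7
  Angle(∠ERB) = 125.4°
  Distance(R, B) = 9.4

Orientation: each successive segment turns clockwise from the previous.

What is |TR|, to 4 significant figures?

13.22

S is at the origin; SU runs at 25.5° with length 26.3, so U = (23.74, 11.32). ∠SUT = 44.0° gives UT at -110.5° from the x-axis; with |UT| = 20.3, T = (16.63, -7.692). ∠UTC = 147.4° gives TC at -143.1° from the x-axis; with |TC| = 11.6, C = (7.352, -14.66). ∠TCE = 132.7° gives CE at 169.6° from the x-axis; with |CE| = 14.2, E = (-6.614, -12.09). ∠CER = 55.1° gives ER at 44.70° from the x-axis; with |ER| = 19.7, R = (7.388, 1.763). Then |TR| = |R − T| = 13.22.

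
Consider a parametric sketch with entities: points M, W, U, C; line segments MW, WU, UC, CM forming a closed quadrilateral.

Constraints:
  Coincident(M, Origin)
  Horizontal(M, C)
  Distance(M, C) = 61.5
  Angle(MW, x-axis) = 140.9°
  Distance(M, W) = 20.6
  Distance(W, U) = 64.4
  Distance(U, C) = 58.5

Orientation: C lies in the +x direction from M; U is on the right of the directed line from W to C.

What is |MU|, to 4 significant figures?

45.17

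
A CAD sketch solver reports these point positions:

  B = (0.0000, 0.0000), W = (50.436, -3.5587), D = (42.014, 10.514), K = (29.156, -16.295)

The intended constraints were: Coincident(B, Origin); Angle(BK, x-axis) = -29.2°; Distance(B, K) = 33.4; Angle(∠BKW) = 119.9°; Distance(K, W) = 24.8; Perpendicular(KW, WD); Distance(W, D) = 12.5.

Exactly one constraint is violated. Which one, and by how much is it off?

Distance(W, D) = 12.5 — off by 3.90.

B = (0.00, 0.00) ✓; BK at -29.20° ✓; |BK| = 33.40 ✓; ∠BKW = 119.9° ✓; |KW| = 24.80 ✓; ∠(KW, WD) = 90.00° ✓; |WD| = 16.40 ✗.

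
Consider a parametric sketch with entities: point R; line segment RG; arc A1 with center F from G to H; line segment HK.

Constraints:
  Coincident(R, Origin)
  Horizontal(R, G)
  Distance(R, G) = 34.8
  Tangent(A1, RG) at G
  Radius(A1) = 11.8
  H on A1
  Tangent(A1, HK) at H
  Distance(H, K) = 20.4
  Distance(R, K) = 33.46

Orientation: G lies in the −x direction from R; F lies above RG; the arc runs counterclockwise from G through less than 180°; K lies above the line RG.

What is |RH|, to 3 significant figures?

25.0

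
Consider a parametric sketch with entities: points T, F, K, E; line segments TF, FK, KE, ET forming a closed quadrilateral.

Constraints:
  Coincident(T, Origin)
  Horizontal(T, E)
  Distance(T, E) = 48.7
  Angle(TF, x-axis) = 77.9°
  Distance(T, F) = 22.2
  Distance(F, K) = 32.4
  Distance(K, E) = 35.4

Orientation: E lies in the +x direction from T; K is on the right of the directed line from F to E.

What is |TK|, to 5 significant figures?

17.155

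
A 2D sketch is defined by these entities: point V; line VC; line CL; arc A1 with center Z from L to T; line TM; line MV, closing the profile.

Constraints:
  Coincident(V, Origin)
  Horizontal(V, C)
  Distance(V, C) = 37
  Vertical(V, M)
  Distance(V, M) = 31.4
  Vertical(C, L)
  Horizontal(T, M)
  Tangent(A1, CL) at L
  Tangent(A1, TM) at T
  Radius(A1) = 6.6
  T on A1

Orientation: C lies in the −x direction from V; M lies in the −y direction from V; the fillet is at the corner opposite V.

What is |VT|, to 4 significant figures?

43.70

The virtual corner opposite V is at (-37.00, -31.40). Tangency of A1 to CL means the radius ZL is perpendicular to CL and tangency of A1 to TM means the radius ZT is perpendicular to TM, with radius 6.6, so the center Z sits 6.6 in from both sides at Z = (-30.40, -24.80). That places the tangent points at L = (-37.00, -24.80) on CL and T = (-30.40, -31.40) on TM. Then |VT| = |T − V| = 43.70.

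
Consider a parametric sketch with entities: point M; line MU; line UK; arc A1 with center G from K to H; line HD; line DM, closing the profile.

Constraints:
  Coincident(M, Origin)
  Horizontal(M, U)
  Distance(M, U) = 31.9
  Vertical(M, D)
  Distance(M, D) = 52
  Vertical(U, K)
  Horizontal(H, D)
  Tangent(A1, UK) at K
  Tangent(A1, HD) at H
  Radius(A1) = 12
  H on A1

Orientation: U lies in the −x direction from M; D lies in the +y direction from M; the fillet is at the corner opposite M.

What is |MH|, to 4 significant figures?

55.68

The virtual corner opposite M is at (-31.90, 52.00). Since A1 is tangent to UK there, GK ⟂ UK and A1 meets HD tangentially, so GH is at right angles to HD, with radius 12.0, so the center G sits 12.0 in from both sides at G = (-19.90, 40.00). That places the tangent points at K = (-31.90, 40.00) on UK and H = (-19.90, 52.00) on HD. Then |MH| = |H − M| = 55.68.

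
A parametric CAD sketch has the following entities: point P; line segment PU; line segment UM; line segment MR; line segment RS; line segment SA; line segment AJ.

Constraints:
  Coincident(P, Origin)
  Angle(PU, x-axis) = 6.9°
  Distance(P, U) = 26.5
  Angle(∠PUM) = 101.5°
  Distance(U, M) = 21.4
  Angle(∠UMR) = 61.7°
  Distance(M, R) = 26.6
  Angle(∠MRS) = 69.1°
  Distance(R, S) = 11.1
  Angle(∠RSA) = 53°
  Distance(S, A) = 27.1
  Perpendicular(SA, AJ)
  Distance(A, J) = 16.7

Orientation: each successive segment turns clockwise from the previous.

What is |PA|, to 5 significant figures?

36.180

P is at the origin; PU runs at 6.9° with length 26.5, so U = (26.308, 3.1836). ∠PUM = 101.5° gives UM at -71.600° from the x-axis; with |UM| = 21.4, M = (33.063, -17.122). ∠UMR = 61.7° gives MR at 170.10° from the x-axis; with |MR| = 26.6, R = (6.8591, -12.549). ∠MRS = 69.1° gives RS at 59.200° from the x-axis; with |RS| = 11.1, S = (12.543, -3.0146). ∠RSA = 53.0° gives SA at -67.800° from the x-axis; with |SA| = 27.1, A = (22.782, -28.106). Then |PA| = |A − P| = 36.180.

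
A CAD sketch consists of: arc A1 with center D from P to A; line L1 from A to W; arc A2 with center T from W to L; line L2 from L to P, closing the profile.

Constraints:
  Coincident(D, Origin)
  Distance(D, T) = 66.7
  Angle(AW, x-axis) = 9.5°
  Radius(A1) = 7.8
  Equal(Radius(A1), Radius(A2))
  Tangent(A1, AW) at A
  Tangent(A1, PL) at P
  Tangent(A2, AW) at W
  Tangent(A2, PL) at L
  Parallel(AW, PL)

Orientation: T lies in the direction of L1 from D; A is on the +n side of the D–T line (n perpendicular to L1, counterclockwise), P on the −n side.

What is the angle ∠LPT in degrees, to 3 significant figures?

6.67°

Tangency of A1 to both parallel lines with radius 7.8 puts A and P at D ± 7.8·n: A = (-1.29, 7.69), P = (1.29, -7.69). Equal radii place W and L the same way about T: W = T + 7.8·n = (64.5, 18.7), L = T − 7.8·n = (67.1, 3.32). Then cos ∠LPT = PL·PT / (|PL||PT|), giving 6.67°.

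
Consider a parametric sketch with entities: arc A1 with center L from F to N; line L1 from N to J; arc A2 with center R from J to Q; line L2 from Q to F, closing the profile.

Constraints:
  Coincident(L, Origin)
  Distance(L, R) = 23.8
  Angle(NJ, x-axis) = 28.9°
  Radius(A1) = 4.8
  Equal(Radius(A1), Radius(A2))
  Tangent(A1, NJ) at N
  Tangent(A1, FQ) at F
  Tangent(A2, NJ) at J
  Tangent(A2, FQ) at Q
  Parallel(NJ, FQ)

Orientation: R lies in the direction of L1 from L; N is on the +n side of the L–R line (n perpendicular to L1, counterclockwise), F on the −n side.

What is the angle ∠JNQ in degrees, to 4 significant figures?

21.97°

Tangency of A1 to both parallel lines with radius 4.8 puts N and F at L ± 4.8·n: N = (-2.320, 4.202), F = (2.320, -4.202). Equal radii place J and Q the same way about R: J = R + 4.8·n = (18.52, 15.70), Q = R − 4.8·n = (23.16, 7.300). Then cos ∠JNQ = NJ·NQ / (|NJ||NQ|), giving 21.97°.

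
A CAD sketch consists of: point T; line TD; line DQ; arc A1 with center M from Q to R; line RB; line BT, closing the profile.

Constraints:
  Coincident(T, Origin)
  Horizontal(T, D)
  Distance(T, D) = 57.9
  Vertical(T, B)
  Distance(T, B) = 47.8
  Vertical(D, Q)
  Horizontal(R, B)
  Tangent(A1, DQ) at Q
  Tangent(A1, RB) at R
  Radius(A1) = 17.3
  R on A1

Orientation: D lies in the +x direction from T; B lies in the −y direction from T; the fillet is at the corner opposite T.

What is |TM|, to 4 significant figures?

50.78

T and B share the same x with |TB| = 47.8 and B on the −y side, so B = (0.000, -47.80). The virtual corner opposite T is at (57.90, -47.80). A1 meets DQ tangentially, so MQ is at right angles to DQ and since A1 is tangent to RB there, MR ⟂ RB, with radius 17.3, so the center M sits 17.3 in from both sides at M = (40.60, -30.50). Then |TM| = |M − T| = 50.78.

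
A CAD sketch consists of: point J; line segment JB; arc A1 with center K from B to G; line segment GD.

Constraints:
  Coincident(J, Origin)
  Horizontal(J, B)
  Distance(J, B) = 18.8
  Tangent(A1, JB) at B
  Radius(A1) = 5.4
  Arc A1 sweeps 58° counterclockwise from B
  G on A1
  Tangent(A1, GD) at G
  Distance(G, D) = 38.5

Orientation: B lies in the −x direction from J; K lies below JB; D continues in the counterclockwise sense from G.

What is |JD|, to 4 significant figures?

56.17

J is at the origin; J and B share the same y with |JB| = 18.8 and B on the −x side, so B = (-18.80, 0.000). Since A1 is tangent to JB there, KB ⟂ JB, so K = B + (0, -5.4) = (-18.80, -5.400). On A1, B sits at bearing 90° from K; a 58° counterclockwise sweep puts G at bearing 148°, so G = K + 5.4·(cos 148°, sin 148°) = (-23.38, -2.538). Since A1 is tangent to GD there, KG ⟂ GD, so GD runs along (−sin 148°, cos 148°); with |GD| = 38.5, D = (-43.78, -35.19). Then |JD| = |D − J| = 56.17.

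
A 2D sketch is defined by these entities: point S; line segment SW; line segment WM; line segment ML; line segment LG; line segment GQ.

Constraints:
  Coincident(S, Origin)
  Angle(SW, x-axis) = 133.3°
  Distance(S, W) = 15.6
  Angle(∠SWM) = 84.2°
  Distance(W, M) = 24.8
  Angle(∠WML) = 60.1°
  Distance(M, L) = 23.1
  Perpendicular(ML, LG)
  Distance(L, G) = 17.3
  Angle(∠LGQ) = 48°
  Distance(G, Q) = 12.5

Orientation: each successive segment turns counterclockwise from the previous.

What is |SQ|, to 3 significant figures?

11.7

S is at the origin; SW runs at 133.3° with length 15.6, so W = (-10.7, 11.4). ∠SWM = 84.2° gives WM at -131° from the x-axis; with |WM| = 24.8, M = (-26.9, -7.39). ∠WML = 60.1° gives ML at -11.0° from the x-axis; with |ML| = 23.1, L = (-4.26, -11.8). The perpendicularity gives LG at right angles to ML, so LG runs at 79.0°; with |LG| = 17.3, G = (-0.960, 5.18). ∠LGQ = 48.0° gives GQ at -149° from the x-axis; with |GQ| = 12.5, Q = (-11.7, -1.26). Then |SQ| = |Q − S| = 11.7.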